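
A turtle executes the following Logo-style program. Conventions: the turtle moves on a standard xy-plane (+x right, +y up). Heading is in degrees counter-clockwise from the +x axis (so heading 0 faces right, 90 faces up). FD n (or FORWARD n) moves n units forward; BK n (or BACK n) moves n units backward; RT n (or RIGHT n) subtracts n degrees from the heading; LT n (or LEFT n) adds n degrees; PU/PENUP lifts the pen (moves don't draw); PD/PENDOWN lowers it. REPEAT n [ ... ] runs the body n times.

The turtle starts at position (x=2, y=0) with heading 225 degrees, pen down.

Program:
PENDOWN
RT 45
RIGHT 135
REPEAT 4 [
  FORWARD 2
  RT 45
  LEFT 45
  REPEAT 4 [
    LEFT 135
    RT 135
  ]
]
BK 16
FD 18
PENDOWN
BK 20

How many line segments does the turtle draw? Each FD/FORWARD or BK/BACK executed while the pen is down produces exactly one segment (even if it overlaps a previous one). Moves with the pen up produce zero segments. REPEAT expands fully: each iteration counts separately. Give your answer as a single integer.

Executing turtle program step by step:
Start: pos=(2,0), heading=225, pen down
PD: pen down
RT 45: heading 225 -> 180
RT 135: heading 180 -> 45
REPEAT 4 [
  -- iteration 1/4 --
  FD 2: (2,0) -> (3.414,1.414) [heading=45, draw]
  RT 45: heading 45 -> 0
  LT 45: heading 0 -> 45
  REPEAT 4 [
    -- iteration 1/4 --
    LT 135: heading 45 -> 180
    RT 135: heading 180 -> 45
    -- iteration 2/4 --
    LT 135: heading 45 -> 180
    RT 135: heading 180 -> 45
    -- iteration 3/4 --
    LT 135: heading 45 -> 180
    RT 135: heading 180 -> 45
    -- iteration 4/4 --
    LT 135: heading 45 -> 180
    RT 135: heading 180 -> 45
  ]
  -- iteration 2/4 --
  FD 2: (3.414,1.414) -> (4.828,2.828) [heading=45, draw]
  RT 45: heading 45 -> 0
  LT 45: heading 0 -> 45
  REPEAT 4 [
    -- iteration 1/4 --
    LT 135: heading 45 -> 180
    RT 135: heading 180 -> 45
    -- iteration 2/4 --
    LT 135: heading 45 -> 180
    RT 135: heading 180 -> 45
    -- iteration 3/4 --
    LT 135: heading 45 -> 180
    RT 135: heading 180 -> 45
    -- iteration 4/4 --
    LT 135: heading 45 -> 180
    RT 135: heading 180 -> 45
  ]
  -- iteration 3/4 --
  FD 2: (4.828,2.828) -> (6.243,4.243) [heading=45, draw]
  RT 45: heading 45 -> 0
  LT 45: heading 0 -> 45
  REPEAT 4 [
    -- iteration 1/4 --
    LT 135: heading 45 -> 180
    RT 135: heading 180 -> 45
    -- iteration 2/4 --
    LT 135: heading 45 -> 180
    RT 135: heading 180 -> 45
    -- iteration 3/4 --
    LT 135: heading 45 -> 180
    RT 135: heading 180 -> 45
    -- iteration 4/4 --
    LT 135: heading 45 -> 180
    RT 135: heading 180 -> 45
  ]
  -- iteration 4/4 --
  FD 2: (6.243,4.243) -> (7.657,5.657) [heading=45, draw]
  RT 45: heading 45 -> 0
  LT 45: heading 0 -> 45
  REPEAT 4 [
    -- iteration 1/4 --
    LT 135: heading 45 -> 180
    RT 135: heading 180 -> 45
    -- iteration 2/4 --
    LT 135: heading 45 -> 180
    RT 135: heading 180 -> 45
    -- iteration 3/4 --
    LT 135: heading 45 -> 180
    RT 135: heading 180 -> 45
    -- iteration 4/4 --
    LT 135: heading 45 -> 180
    RT 135: heading 180 -> 45
  ]
]
BK 16: (7.657,5.657) -> (-3.657,-5.657) [heading=45, draw]
FD 18: (-3.657,-5.657) -> (9.071,7.071) [heading=45, draw]
PD: pen down
BK 20: (9.071,7.071) -> (-5.071,-7.071) [heading=45, draw]
Final: pos=(-5.071,-7.071), heading=45, 7 segment(s) drawn
Segments drawn: 7

Answer: 7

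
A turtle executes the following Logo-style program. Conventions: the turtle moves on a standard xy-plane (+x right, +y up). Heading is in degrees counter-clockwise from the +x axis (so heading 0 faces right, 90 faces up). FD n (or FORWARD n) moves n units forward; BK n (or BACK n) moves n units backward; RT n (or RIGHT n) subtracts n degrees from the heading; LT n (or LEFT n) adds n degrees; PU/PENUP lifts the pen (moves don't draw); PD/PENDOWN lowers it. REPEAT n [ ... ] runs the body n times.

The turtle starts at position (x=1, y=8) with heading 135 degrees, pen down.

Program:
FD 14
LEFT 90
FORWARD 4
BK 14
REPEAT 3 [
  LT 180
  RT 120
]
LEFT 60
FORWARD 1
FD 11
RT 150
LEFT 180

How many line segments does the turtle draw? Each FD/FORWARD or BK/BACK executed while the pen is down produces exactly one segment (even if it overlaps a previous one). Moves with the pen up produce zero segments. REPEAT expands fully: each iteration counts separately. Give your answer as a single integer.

Executing turtle program step by step:
Start: pos=(1,8), heading=135, pen down
FD 14: (1,8) -> (-8.899,17.899) [heading=135, draw]
LT 90: heading 135 -> 225
FD 4: (-8.899,17.899) -> (-11.728,15.071) [heading=225, draw]
BK 14: (-11.728,15.071) -> (-1.828,24.971) [heading=225, draw]
REPEAT 3 [
  -- iteration 1/3 --
  LT 180: heading 225 -> 45
  RT 120: heading 45 -> 285
  -- iteration 2/3 --
  LT 180: heading 285 -> 105
  RT 120: heading 105 -> 345
  -- iteration 3/3 --
  LT 180: heading 345 -> 165
  RT 120: heading 165 -> 45
]
LT 60: heading 45 -> 105
FD 1: (-1.828,24.971) -> (-2.087,25.936) [heading=105, draw]
FD 11: (-2.087,25.936) -> (-4.934,36.562) [heading=105, draw]
RT 150: heading 105 -> 315
LT 180: heading 315 -> 135
Final: pos=(-4.934,36.562), heading=135, 5 segment(s) drawn
Segments drawn: 5

Answer: 5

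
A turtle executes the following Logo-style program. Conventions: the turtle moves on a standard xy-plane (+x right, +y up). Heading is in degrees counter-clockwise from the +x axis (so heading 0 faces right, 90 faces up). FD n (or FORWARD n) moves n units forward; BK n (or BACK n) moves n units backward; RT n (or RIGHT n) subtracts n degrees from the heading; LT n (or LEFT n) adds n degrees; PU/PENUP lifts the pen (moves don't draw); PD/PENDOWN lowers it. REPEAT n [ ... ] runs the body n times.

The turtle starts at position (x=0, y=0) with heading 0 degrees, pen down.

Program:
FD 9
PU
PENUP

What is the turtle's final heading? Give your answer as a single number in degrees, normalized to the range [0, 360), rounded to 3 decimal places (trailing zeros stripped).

Executing turtle program step by step:
Start: pos=(0,0), heading=0, pen down
FD 9: (0,0) -> (9,0) [heading=0, draw]
PU: pen up
PU: pen up
Final: pos=(9,0), heading=0, 1 segment(s) drawn

Answer: 0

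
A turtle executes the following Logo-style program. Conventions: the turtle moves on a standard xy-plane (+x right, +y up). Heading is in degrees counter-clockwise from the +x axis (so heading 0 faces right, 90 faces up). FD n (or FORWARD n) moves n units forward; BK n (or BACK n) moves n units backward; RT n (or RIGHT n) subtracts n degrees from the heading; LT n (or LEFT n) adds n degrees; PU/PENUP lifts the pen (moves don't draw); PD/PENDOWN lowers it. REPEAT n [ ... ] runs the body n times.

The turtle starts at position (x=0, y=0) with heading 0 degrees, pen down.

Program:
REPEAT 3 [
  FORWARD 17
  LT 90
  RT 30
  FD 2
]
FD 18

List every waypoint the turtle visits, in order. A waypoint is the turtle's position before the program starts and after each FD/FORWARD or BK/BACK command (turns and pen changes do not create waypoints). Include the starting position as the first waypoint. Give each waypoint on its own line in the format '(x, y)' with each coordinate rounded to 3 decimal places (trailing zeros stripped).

Answer: (0, 0)
(17, 0)
(18, 1.732)
(26.5, 16.454)
(25.5, 18.187)
(17, 32.909)
(15, 32.909)
(-3, 32.909)

Derivation:
Executing turtle program step by step:
Start: pos=(0,0), heading=0, pen down
REPEAT 3 [
  -- iteration 1/3 --
  FD 17: (0,0) -> (17,0) [heading=0, draw]
  LT 90: heading 0 -> 90
  RT 30: heading 90 -> 60
  FD 2: (17,0) -> (18,1.732) [heading=60, draw]
  -- iteration 2/3 --
  FD 17: (18,1.732) -> (26.5,16.454) [heading=60, draw]
  LT 90: heading 60 -> 150
  RT 30: heading 150 -> 120
  FD 2: (26.5,16.454) -> (25.5,18.187) [heading=120, draw]
  -- iteration 3/3 --
  FD 17: (25.5,18.187) -> (17,32.909) [heading=120, draw]
  LT 90: heading 120 -> 210
  RT 30: heading 210 -> 180
  FD 2: (17,32.909) -> (15,32.909) [heading=180, draw]
]
FD 18: (15,32.909) -> (-3,32.909) [heading=180, draw]
Final: pos=(-3,32.909), heading=180, 7 segment(s) drawn
Waypoints (8 total):
(0, 0)
(17, 0)
(18, 1.732)
(26.5, 16.454)
(25.5, 18.187)
(17, 32.909)
(15, 32.909)
(-3, 32.909)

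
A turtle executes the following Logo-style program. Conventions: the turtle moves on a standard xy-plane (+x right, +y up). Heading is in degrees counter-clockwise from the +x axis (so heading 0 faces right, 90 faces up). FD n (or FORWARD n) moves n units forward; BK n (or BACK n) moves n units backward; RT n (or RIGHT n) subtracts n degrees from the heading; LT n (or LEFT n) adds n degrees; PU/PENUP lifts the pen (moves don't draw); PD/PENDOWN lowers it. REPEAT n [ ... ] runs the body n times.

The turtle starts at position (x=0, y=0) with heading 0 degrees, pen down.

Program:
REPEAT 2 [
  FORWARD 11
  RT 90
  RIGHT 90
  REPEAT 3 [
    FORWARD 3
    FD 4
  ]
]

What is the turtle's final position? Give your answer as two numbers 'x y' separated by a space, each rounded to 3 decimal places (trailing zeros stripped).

Answer: 0 0

Derivation:
Executing turtle program step by step:
Start: pos=(0,0), heading=0, pen down
REPEAT 2 [
  -- iteration 1/2 --
  FD 11: (0,0) -> (11,0) [heading=0, draw]
  RT 90: heading 0 -> 270
  RT 90: heading 270 -> 180
  REPEAT 3 [
    -- iteration 1/3 --
    FD 3: (11,0) -> (8,0) [heading=180, draw]
    FD 4: (8,0) -> (4,0) [heading=180, draw]
    -- iteration 2/3 --
    FD 3: (4,0) -> (1,0) [heading=180, draw]
    FD 4: (1,0) -> (-3,0) [heading=180, draw]
    -- iteration 3/3 --
    FD 3: (-3,0) -> (-6,0) [heading=180, draw]
    FD 4: (-6,0) -> (-10,0) [heading=180, draw]
  ]
  -- iteration 2/2 --
  FD 11: (-10,0) -> (-21,0) [heading=180, draw]
  RT 90: heading 180 -> 90
  RT 90: heading 90 -> 0
  REPEAT 3 [
    -- iteration 1/3 --
    FD 3: (-21,0) -> (-18,0) [heading=0, draw]
    FD 4: (-18,0) -> (-14,0) [heading=0, draw]
    -- iteration 2/3 --
    FD 3: (-14,0) -> (-11,0) [heading=0, draw]
    FD 4: (-11,0) -> (-7,0) [heading=0, draw]
    -- iteration 3/3 --
    FD 3: (-7,0) -> (-4,0) [heading=0, draw]
    FD 4: (-4,0) -> (0,0) [heading=0, draw]
  ]
]
Final: pos=(0,0), heading=0, 14 segment(s) drawn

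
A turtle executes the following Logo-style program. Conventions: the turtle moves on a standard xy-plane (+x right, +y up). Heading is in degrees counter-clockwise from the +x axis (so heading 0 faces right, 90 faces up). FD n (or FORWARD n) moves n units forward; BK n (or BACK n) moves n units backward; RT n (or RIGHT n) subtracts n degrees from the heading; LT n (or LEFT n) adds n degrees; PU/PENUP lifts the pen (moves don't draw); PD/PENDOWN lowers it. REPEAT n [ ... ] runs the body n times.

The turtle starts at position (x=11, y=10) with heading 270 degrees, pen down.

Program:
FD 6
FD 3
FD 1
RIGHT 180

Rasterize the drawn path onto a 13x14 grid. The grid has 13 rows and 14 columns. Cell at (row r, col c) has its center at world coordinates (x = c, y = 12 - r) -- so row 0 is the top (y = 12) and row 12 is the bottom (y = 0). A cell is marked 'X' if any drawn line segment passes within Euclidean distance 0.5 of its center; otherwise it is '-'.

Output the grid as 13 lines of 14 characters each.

Segment 0: (11,10) -> (11,4)
Segment 1: (11,4) -> (11,1)
Segment 2: (11,1) -> (11,0)

Answer: --------------
--------------
-----------X--
-----------X--
-----------X--
-----------X--
-----------X--
-----------X--
-----------X--
-----------X--
-----------X--
-----------X--
-----------X--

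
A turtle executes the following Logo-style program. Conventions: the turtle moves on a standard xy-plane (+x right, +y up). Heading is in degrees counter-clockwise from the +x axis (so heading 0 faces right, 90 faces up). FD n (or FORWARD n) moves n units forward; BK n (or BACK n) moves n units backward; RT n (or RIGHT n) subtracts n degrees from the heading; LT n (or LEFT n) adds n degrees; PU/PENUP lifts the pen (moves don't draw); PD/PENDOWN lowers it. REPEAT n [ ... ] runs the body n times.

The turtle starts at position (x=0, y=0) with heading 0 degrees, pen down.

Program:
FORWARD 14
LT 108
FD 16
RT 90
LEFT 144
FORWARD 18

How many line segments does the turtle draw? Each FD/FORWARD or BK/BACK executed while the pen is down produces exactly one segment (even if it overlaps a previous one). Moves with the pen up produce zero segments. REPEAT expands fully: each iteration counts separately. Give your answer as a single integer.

Executing turtle program step by step:
Start: pos=(0,0), heading=0, pen down
FD 14: (0,0) -> (14,0) [heading=0, draw]
LT 108: heading 0 -> 108
FD 16: (14,0) -> (9.056,15.217) [heading=108, draw]
RT 90: heading 108 -> 18
LT 144: heading 18 -> 162
FD 18: (9.056,15.217) -> (-8.063,20.779) [heading=162, draw]
Final: pos=(-8.063,20.779), heading=162, 3 segment(s) drawn
Segments drawn: 3

Answer: 3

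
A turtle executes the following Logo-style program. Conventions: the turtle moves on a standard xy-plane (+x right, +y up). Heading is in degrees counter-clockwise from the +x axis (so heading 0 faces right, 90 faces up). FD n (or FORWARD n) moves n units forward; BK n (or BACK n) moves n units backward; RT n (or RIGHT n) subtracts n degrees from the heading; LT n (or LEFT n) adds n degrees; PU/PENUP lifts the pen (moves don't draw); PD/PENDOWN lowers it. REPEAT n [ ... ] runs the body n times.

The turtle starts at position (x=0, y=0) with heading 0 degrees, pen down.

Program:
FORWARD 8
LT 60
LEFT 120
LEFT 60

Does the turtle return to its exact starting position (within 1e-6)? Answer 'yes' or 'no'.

Answer: no

Derivation:
Executing turtle program step by step:
Start: pos=(0,0), heading=0, pen down
FD 8: (0,0) -> (8,0) [heading=0, draw]
LT 60: heading 0 -> 60
LT 120: heading 60 -> 180
LT 60: heading 180 -> 240
Final: pos=(8,0), heading=240, 1 segment(s) drawn

Start position: (0, 0)
Final position: (8, 0)
Distance = 8; >= 1e-6 -> NOT closed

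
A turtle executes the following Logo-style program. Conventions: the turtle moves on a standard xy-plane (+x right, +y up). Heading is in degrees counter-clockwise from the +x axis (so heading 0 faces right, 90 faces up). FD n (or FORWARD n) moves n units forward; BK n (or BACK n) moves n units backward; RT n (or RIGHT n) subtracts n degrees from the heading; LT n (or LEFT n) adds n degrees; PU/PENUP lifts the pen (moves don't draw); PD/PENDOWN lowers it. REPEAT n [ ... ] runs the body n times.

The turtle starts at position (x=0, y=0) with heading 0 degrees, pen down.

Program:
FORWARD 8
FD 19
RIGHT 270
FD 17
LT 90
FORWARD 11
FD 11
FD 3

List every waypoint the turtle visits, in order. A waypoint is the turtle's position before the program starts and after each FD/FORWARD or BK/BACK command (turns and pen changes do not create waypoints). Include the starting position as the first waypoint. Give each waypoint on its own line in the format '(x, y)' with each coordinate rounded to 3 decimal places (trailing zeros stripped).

Executing turtle program step by step:
Start: pos=(0,0), heading=0, pen down
FD 8: (0,0) -> (8,0) [heading=0, draw]
FD 19: (8,0) -> (27,0) [heading=0, draw]
RT 270: heading 0 -> 90
FD 17: (27,0) -> (27,17) [heading=90, draw]
LT 90: heading 90 -> 180
FD 11: (27,17) -> (16,17) [heading=180, draw]
FD 11: (16,17) -> (5,17) [heading=180, draw]
FD 3: (5,17) -> (2,17) [heading=180, draw]
Final: pos=(2,17), heading=180, 6 segment(s) drawn
Waypoints (7 total):
(0, 0)
(8, 0)
(27, 0)
(27, 17)
(16, 17)
(5, 17)
(2, 17)

Answer: (0, 0)
(8, 0)
(27, 0)
(27, 17)
(16, 17)
(5, 17)
(2, 17)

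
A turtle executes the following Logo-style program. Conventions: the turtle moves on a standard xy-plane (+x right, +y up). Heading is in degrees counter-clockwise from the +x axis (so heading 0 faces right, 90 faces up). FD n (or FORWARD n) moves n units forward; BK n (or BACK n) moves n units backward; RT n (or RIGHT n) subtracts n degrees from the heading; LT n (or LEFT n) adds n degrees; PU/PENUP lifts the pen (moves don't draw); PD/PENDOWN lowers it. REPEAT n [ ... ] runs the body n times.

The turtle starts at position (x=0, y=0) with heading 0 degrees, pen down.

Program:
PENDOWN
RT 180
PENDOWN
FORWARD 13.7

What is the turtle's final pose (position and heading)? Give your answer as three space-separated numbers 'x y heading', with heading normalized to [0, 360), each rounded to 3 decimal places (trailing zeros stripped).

Answer: -13.7 0 180

Derivation:
Executing turtle program step by step:
Start: pos=(0,0), heading=0, pen down
PD: pen down
RT 180: heading 0 -> 180
PD: pen down
FD 13.7: (0,0) -> (-13.7,0) [heading=180, draw]
Final: pos=(-13.7,0), heading=180, 1 segment(s) drawn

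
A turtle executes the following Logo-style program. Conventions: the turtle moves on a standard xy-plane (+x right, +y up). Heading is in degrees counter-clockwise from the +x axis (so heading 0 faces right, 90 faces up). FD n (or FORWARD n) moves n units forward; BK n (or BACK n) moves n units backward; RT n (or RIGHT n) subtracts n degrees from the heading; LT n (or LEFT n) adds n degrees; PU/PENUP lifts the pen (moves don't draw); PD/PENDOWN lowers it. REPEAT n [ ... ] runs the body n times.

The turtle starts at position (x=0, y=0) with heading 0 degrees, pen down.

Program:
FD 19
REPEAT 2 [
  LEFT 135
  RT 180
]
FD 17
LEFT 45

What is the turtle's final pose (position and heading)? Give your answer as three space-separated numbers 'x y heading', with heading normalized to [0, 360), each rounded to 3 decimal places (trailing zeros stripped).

Answer: 19 -17 315

Derivation:
Executing turtle program step by step:
Start: pos=(0,0), heading=0, pen down
FD 19: (0,0) -> (19,0) [heading=0, draw]
REPEAT 2 [
  -- iteration 1/2 --
  LT 135: heading 0 -> 135
  RT 180: heading 135 -> 315
  -- iteration 2/2 --
  LT 135: heading 315 -> 90
  RT 180: heading 90 -> 270
]
FD 17: (19,0) -> (19,-17) [heading=270, draw]
LT 45: heading 270 -> 315
Final: pos=(19,-17), heading=315, 2 segment(s) drawn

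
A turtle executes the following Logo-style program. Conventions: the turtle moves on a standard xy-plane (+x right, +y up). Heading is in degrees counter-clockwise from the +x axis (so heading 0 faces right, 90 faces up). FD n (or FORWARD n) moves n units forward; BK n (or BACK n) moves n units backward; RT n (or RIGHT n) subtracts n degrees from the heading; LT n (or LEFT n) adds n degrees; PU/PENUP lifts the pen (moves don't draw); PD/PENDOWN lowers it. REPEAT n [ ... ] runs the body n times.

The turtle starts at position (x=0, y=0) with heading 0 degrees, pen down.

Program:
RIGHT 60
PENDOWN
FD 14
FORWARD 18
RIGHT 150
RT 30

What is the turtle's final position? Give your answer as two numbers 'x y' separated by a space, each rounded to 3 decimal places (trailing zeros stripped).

Answer: 16 -27.713

Derivation:
Executing turtle program step by step:
Start: pos=(0,0), heading=0, pen down
RT 60: heading 0 -> 300
PD: pen down
FD 14: (0,0) -> (7,-12.124) [heading=300, draw]
FD 18: (7,-12.124) -> (16,-27.713) [heading=300, draw]
RT 150: heading 300 -> 150
RT 30: heading 150 -> 120
Final: pos=(16,-27.713), heading=120, 2 segment(s) drawn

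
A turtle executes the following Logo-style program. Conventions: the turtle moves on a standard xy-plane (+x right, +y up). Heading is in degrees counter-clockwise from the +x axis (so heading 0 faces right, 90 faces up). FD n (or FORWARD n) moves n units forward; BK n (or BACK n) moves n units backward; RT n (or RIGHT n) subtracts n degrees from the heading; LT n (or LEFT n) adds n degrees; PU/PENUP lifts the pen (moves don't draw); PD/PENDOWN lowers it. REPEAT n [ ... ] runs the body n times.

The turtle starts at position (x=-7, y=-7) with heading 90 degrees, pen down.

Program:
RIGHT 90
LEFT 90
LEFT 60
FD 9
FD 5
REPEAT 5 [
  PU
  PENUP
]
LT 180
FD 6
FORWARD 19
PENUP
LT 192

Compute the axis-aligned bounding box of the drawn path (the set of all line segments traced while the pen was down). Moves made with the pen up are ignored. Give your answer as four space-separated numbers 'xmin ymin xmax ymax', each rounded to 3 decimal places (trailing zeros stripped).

Executing turtle program step by step:
Start: pos=(-7,-7), heading=90, pen down
RT 90: heading 90 -> 0
LT 90: heading 0 -> 90
LT 60: heading 90 -> 150
FD 9: (-7,-7) -> (-14.794,-2.5) [heading=150, draw]
FD 5: (-14.794,-2.5) -> (-19.124,0) [heading=150, draw]
REPEAT 5 [
  -- iteration 1/5 --
  PU: pen up
  PU: pen up
  -- iteration 2/5 --
  PU: pen up
  PU: pen up
  -- iteration 3/5 --
  PU: pen up
  PU: pen up
  -- iteration 4/5 --
  PU: pen up
  PU: pen up
  -- iteration 5/5 --
  PU: pen up
  PU: pen up
]
LT 180: heading 150 -> 330
FD 6: (-19.124,0) -> (-13.928,-3) [heading=330, move]
FD 19: (-13.928,-3) -> (2.526,-12.5) [heading=330, move]
PU: pen up
LT 192: heading 330 -> 162
Final: pos=(2.526,-12.5), heading=162, 2 segment(s) drawn

Segment endpoints: x in {-19.124, -14.794, -7}, y in {-7, -2.5, 0}
xmin=-19.124, ymin=-7, xmax=-7, ymax=0

Answer: -19.124 -7 -7 0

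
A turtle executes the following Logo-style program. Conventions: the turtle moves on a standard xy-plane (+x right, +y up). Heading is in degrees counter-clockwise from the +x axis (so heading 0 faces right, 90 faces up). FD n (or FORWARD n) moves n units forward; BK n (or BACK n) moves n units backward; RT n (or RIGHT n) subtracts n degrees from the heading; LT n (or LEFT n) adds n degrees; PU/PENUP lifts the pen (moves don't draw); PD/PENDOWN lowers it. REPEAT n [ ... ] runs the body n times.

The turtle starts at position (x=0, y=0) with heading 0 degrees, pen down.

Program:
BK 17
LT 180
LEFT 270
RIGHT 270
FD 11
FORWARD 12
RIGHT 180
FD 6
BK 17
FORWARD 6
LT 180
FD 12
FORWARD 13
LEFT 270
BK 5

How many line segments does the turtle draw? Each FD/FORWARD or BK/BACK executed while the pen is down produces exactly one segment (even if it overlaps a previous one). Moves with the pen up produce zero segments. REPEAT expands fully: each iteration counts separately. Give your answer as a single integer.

Answer: 9

Derivation:
Executing turtle program step by step:
Start: pos=(0,0), heading=0, pen down
BK 17: (0,0) -> (-17,0) [heading=0, draw]
LT 180: heading 0 -> 180
LT 270: heading 180 -> 90
RT 270: heading 90 -> 180
FD 11: (-17,0) -> (-28,0) [heading=180, draw]
FD 12: (-28,0) -> (-40,0) [heading=180, draw]
RT 180: heading 180 -> 0
FD 6: (-40,0) -> (-34,0) [heading=0, draw]
BK 17: (-34,0) -> (-51,0) [heading=0, draw]
FD 6: (-51,0) -> (-45,0) [heading=0, draw]
LT 180: heading 0 -> 180
FD 12: (-45,0) -> (-57,0) [heading=180, draw]
FD 13: (-57,0) -> (-70,0) [heading=180, draw]
LT 270: heading 180 -> 90
BK 5: (-70,0) -> (-70,-5) [heading=90, draw]
Final: pos=(-70,-5), heading=90, 9 segment(s) drawn
Segments drawn: 9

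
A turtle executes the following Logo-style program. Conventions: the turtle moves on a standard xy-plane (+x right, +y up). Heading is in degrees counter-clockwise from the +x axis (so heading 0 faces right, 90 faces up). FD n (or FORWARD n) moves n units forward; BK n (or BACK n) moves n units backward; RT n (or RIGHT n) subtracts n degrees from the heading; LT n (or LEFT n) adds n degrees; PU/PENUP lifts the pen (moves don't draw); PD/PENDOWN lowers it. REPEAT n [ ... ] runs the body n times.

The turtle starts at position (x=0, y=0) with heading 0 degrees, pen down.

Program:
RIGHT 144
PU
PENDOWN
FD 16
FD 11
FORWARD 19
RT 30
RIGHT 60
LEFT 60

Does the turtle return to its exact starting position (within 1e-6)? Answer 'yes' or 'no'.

Executing turtle program step by step:
Start: pos=(0,0), heading=0, pen down
RT 144: heading 0 -> 216
PU: pen up
PD: pen down
FD 16: (0,0) -> (-12.944,-9.405) [heading=216, draw]
FD 11: (-12.944,-9.405) -> (-21.843,-15.87) [heading=216, draw]
FD 19: (-21.843,-15.87) -> (-37.215,-27.038) [heading=216, draw]
RT 30: heading 216 -> 186
RT 60: heading 186 -> 126
LT 60: heading 126 -> 186
Final: pos=(-37.215,-27.038), heading=186, 3 segment(s) drawn

Start position: (0, 0)
Final position: (-37.215, -27.038)
Distance = 46; >= 1e-6 -> NOT closed

Answer: no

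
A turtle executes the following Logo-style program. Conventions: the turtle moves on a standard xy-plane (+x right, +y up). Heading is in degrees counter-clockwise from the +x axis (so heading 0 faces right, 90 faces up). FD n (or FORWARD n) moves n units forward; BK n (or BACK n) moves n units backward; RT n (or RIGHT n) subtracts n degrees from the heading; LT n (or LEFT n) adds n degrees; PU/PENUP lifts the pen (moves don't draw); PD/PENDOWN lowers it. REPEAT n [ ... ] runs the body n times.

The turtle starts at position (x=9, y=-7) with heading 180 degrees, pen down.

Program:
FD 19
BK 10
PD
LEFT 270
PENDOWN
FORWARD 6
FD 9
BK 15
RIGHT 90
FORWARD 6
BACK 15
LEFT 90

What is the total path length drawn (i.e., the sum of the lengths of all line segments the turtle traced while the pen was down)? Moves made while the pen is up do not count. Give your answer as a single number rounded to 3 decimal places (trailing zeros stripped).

Executing turtle program step by step:
Start: pos=(9,-7), heading=180, pen down
FD 19: (9,-7) -> (-10,-7) [heading=180, draw]
BK 10: (-10,-7) -> (0,-7) [heading=180, draw]
PD: pen down
LT 270: heading 180 -> 90
PD: pen down
FD 6: (0,-7) -> (0,-1) [heading=90, draw]
FD 9: (0,-1) -> (0,8) [heading=90, draw]
BK 15: (0,8) -> (0,-7) [heading=90, draw]
RT 90: heading 90 -> 0
FD 6: (0,-7) -> (6,-7) [heading=0, draw]
BK 15: (6,-7) -> (-9,-7) [heading=0, draw]
LT 90: heading 0 -> 90
Final: pos=(-9,-7), heading=90, 7 segment(s) drawn

Segment lengths:
  seg 1: (9,-7) -> (-10,-7), length = 19
  seg 2: (-10,-7) -> (0,-7), length = 10
  seg 3: (0,-7) -> (0,-1), length = 6
  seg 4: (0,-1) -> (0,8), length = 9
  seg 5: (0,8) -> (0,-7), length = 15
  seg 6: (0,-7) -> (6,-7), length = 6
  seg 7: (6,-7) -> (-9,-7), length = 15
Total = 80

Answer: 80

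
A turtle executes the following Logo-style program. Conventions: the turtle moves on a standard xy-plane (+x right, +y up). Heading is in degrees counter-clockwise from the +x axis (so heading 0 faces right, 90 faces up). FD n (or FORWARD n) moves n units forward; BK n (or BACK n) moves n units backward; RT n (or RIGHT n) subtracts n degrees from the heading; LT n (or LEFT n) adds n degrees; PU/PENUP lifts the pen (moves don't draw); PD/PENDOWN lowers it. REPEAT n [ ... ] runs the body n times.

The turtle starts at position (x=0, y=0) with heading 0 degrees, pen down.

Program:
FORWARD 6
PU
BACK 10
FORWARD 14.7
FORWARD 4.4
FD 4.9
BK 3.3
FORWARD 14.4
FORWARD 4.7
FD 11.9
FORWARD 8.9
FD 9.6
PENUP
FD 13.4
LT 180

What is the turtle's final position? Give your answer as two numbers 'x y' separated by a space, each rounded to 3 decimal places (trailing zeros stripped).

Executing turtle program step by step:
Start: pos=(0,0), heading=0, pen down
FD 6: (0,0) -> (6,0) [heading=0, draw]
PU: pen up
BK 10: (6,0) -> (-4,0) [heading=0, move]
FD 14.7: (-4,0) -> (10.7,0) [heading=0, move]
FD 4.4: (10.7,0) -> (15.1,0) [heading=0, move]
FD 4.9: (15.1,0) -> (20,0) [heading=0, move]
BK 3.3: (20,0) -> (16.7,0) [heading=0, move]
FD 14.4: (16.7,0) -> (31.1,0) [heading=0, move]
FD 4.7: (31.1,0) -> (35.8,0) [heading=0, move]
FD 11.9: (35.8,0) -> (47.7,0) [heading=0, move]
FD 8.9: (47.7,0) -> (56.6,0) [heading=0, move]
FD 9.6: (56.6,0) -> (66.2,0) [heading=0, move]
PU: pen up
FD 13.4: (66.2,0) -> (79.6,0) [heading=0, move]
LT 180: heading 0 -> 180
Final: pos=(79.6,0), heading=180, 1 segment(s) drawn

Answer: 79.6 0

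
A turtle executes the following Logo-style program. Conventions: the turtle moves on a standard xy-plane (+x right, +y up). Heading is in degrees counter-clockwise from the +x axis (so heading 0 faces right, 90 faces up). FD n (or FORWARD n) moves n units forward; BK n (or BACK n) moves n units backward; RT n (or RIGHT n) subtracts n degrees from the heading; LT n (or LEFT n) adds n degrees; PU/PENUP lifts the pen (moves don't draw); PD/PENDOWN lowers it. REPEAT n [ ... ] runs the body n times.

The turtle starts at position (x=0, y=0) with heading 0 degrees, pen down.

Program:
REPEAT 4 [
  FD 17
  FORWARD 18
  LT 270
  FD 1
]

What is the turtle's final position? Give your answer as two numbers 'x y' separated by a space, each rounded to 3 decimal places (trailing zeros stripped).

Answer: 0 0

Derivation:
Executing turtle program step by step:
Start: pos=(0,0), heading=0, pen down
REPEAT 4 [
  -- iteration 1/4 --
  FD 17: (0,0) -> (17,0) [heading=0, draw]
  FD 18: (17,0) -> (35,0) [heading=0, draw]
  LT 270: heading 0 -> 270
  FD 1: (35,0) -> (35,-1) [heading=270, draw]
  -- iteration 2/4 --
  FD 17: (35,-1) -> (35,-18) [heading=270, draw]
  FD 18: (35,-18) -> (35,-36) [heading=270, draw]
  LT 270: heading 270 -> 180
  FD 1: (35,-36) -> (34,-36) [heading=180, draw]
  -- iteration 3/4 --
  FD 17: (34,-36) -> (17,-36) [heading=180, draw]
  FD 18: (17,-36) -> (-1,-36) [heading=180, draw]
  LT 270: heading 180 -> 90
  FD 1: (-1,-36) -> (-1,-35) [heading=90, draw]
  -- iteration 4/4 --
  FD 17: (-1,-35) -> (-1,-18) [heading=90, draw]
  FD 18: (-1,-18) -> (-1,0) [heading=90, draw]
  LT 270: heading 90 -> 0
  FD 1: (-1,0) -> (0,0) [heading=0, draw]
]
Final: pos=(0,0), heading=0, 12 segment(s) drawn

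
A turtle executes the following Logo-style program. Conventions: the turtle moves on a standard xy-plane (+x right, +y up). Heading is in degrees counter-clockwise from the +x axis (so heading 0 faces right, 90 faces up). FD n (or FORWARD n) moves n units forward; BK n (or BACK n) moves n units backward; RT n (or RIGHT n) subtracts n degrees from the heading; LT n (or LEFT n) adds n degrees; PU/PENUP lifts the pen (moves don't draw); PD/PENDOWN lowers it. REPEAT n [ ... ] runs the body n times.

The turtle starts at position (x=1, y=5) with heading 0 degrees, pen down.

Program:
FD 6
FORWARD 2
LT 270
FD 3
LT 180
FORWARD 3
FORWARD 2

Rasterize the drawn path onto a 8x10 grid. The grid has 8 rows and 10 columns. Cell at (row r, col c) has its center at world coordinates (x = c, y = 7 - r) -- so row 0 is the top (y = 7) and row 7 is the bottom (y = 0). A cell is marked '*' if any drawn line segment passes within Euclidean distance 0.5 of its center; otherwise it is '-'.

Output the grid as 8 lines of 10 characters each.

Segment 0: (1,5) -> (7,5)
Segment 1: (7,5) -> (9,5)
Segment 2: (9,5) -> (9,2)
Segment 3: (9,2) -> (9,5)
Segment 4: (9,5) -> (9,7)

Answer: ---------*
---------*
-*********
---------*
---------*
---------*
----------
----------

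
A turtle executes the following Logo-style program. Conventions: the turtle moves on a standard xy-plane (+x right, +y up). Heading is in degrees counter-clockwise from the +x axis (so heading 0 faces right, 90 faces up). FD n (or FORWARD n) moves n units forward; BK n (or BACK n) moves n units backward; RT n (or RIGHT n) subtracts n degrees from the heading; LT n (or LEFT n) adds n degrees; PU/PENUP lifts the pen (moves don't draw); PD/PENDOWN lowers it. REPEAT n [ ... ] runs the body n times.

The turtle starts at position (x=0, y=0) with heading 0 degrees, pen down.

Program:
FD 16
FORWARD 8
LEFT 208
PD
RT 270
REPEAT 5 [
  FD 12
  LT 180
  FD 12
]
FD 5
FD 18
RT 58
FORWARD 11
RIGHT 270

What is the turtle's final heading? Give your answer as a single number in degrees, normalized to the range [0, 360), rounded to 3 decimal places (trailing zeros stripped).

Executing turtle program step by step:
Start: pos=(0,0), heading=0, pen down
FD 16: (0,0) -> (16,0) [heading=0, draw]
FD 8: (16,0) -> (24,0) [heading=0, draw]
LT 208: heading 0 -> 208
PD: pen down
RT 270: heading 208 -> 298
REPEAT 5 [
  -- iteration 1/5 --
  FD 12: (24,0) -> (29.634,-10.595) [heading=298, draw]
  LT 180: heading 298 -> 118
  FD 12: (29.634,-10.595) -> (24,0) [heading=118, draw]
  -- iteration 2/5 --
  FD 12: (24,0) -> (18.366,10.595) [heading=118, draw]
  LT 180: heading 118 -> 298
  FD 12: (18.366,10.595) -> (24,0) [heading=298, draw]
  -- iteration 3/5 --
  FD 12: (24,0) -> (29.634,-10.595) [heading=298, draw]
  LT 180: heading 298 -> 118
  FD 12: (29.634,-10.595) -> (24,0) [heading=118, draw]
  -- iteration 4/5 --
  FD 12: (24,0) -> (18.366,10.595) [heading=118, draw]
  LT 180: heading 118 -> 298
  FD 12: (18.366,10.595) -> (24,0) [heading=298, draw]
  -- iteration 5/5 --
  FD 12: (24,0) -> (29.634,-10.595) [heading=298, draw]
  LT 180: heading 298 -> 118
  FD 12: (29.634,-10.595) -> (24,0) [heading=118, draw]
]
FD 5: (24,0) -> (21.653,4.415) [heading=118, draw]
FD 18: (21.653,4.415) -> (13.202,20.308) [heading=118, draw]
RT 58: heading 118 -> 60
FD 11: (13.202,20.308) -> (18.702,29.834) [heading=60, draw]
RT 270: heading 60 -> 150
Final: pos=(18.702,29.834), heading=150, 15 segment(s) drawn

Answer: 150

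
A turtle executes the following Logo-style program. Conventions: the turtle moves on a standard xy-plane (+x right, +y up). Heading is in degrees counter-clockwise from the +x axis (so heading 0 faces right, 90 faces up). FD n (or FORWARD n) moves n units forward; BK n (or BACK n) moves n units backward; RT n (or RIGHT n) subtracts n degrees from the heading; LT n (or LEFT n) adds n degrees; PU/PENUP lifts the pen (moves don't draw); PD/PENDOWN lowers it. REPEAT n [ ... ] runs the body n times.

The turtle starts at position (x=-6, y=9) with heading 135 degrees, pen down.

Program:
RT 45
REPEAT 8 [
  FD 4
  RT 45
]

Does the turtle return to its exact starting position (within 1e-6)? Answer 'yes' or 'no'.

Executing turtle program step by step:
Start: pos=(-6,9), heading=135, pen down
RT 45: heading 135 -> 90
REPEAT 8 [
  -- iteration 1/8 --
  FD 4: (-6,9) -> (-6,13) [heading=90, draw]
  RT 45: heading 90 -> 45
  -- iteration 2/8 --
  FD 4: (-6,13) -> (-3.172,15.828) [heading=45, draw]
  RT 45: heading 45 -> 0
  -- iteration 3/8 --
  FD 4: (-3.172,15.828) -> (0.828,15.828) [heading=0, draw]
  RT 45: heading 0 -> 315
  -- iteration 4/8 --
  FD 4: (0.828,15.828) -> (3.657,13) [heading=315, draw]
  RT 45: heading 315 -> 270
  -- iteration 5/8 --
  FD 4: (3.657,13) -> (3.657,9) [heading=270, draw]
  RT 45: heading 270 -> 225
  -- iteration 6/8 --
  FD 4: (3.657,9) -> (0.828,6.172) [heading=225, draw]
  RT 45: heading 225 -> 180
  -- iteration 7/8 --
  FD 4: (0.828,6.172) -> (-3.172,6.172) [heading=180, draw]
  RT 45: heading 180 -> 135
  -- iteration 8/8 --
  FD 4: (-3.172,6.172) -> (-6,9) [heading=135, draw]
  RT 45: heading 135 -> 90
]
Final: pos=(-6,9), heading=90, 8 segment(s) drawn

Start position: (-6, 9)
Final position: (-6, 9)
Distance = 0; < 1e-6 -> CLOSED

Answer: yes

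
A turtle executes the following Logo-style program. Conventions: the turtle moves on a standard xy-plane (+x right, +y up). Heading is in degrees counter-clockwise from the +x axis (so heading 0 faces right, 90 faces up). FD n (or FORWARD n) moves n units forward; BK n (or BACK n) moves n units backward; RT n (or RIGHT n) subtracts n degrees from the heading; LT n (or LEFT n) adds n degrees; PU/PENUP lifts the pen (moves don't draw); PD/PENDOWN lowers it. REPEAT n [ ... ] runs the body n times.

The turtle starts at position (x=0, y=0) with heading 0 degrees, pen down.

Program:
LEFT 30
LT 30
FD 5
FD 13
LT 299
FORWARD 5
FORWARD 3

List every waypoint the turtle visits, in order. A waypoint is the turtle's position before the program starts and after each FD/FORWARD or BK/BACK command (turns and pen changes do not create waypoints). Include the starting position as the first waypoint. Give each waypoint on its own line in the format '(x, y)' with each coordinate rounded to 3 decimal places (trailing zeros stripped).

Executing turtle program step by step:
Start: pos=(0,0), heading=0, pen down
LT 30: heading 0 -> 30
LT 30: heading 30 -> 60
FD 5: (0,0) -> (2.5,4.33) [heading=60, draw]
FD 13: (2.5,4.33) -> (9,15.588) [heading=60, draw]
LT 299: heading 60 -> 359
FD 5: (9,15.588) -> (13.999,15.501) [heading=359, draw]
FD 3: (13.999,15.501) -> (16.999,15.449) [heading=359, draw]
Final: pos=(16.999,15.449), heading=359, 4 segment(s) drawn
Waypoints (5 total):
(0, 0)
(2.5, 4.33)
(9, 15.588)
(13.999, 15.501)
(16.999, 15.449)

Answer: (0, 0)
(2.5, 4.33)
(9, 15.588)
(13.999, 15.501)
(16.999, 15.449)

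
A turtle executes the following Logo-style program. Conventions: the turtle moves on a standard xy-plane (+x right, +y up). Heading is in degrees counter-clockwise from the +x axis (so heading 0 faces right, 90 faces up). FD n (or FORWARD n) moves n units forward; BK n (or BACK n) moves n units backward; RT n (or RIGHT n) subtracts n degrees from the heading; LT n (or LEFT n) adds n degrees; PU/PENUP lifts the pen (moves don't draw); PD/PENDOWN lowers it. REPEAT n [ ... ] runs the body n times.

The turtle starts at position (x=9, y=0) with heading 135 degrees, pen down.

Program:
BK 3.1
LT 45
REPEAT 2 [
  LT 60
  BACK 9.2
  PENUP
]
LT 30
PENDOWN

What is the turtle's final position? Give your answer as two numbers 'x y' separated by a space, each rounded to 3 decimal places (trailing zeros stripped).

Answer: 11.192 13.743

Derivation:
Executing turtle program step by step:
Start: pos=(9,0), heading=135, pen down
BK 3.1: (9,0) -> (11.192,-2.192) [heading=135, draw]
LT 45: heading 135 -> 180
REPEAT 2 [
  -- iteration 1/2 --
  LT 60: heading 180 -> 240
  BK 9.2: (11.192,-2.192) -> (15.792,5.775) [heading=240, draw]
  PU: pen up
  -- iteration 2/2 --
  LT 60: heading 240 -> 300
  BK 9.2: (15.792,5.775) -> (11.192,13.743) [heading=300, move]
  PU: pen up
]
LT 30: heading 300 -> 330
PD: pen down
Final: pos=(11.192,13.743), heading=330, 2 segment(s) drawn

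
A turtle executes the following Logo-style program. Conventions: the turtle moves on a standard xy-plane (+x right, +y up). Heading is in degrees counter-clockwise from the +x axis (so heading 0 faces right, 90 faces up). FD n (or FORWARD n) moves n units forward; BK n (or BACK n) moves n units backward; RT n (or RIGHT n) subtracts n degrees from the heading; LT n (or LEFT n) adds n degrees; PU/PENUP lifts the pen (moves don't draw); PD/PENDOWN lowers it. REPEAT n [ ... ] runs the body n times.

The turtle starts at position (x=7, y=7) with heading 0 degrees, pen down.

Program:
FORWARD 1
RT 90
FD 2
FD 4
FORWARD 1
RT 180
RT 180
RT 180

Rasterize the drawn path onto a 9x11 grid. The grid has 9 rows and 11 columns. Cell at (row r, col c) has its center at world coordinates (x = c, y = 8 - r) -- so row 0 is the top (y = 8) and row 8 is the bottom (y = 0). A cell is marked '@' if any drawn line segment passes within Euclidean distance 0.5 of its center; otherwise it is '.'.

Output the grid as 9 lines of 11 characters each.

Segment 0: (7,7) -> (8,7)
Segment 1: (8,7) -> (8,5)
Segment 2: (8,5) -> (8,1)
Segment 3: (8,1) -> (8,0)

Answer: ...........
.......@@..
........@..
........@..
........@..
........@..
........@..
........@..
........@..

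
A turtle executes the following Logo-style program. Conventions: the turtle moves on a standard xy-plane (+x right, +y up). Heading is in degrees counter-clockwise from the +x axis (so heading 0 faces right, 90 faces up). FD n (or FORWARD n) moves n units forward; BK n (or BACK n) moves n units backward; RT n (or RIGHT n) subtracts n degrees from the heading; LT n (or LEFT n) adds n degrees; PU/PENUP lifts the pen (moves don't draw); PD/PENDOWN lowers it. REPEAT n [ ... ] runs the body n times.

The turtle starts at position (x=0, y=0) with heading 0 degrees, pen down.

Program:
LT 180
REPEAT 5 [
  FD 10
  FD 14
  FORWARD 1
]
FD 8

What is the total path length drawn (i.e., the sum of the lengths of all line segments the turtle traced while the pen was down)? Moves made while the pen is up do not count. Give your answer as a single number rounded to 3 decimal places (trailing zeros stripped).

Answer: 133

Derivation:
Executing turtle program step by step:
Start: pos=(0,0), heading=0, pen down
LT 180: heading 0 -> 180
REPEAT 5 [
  -- iteration 1/5 --
  FD 10: (0,0) -> (-10,0) [heading=180, draw]
  FD 14: (-10,0) -> (-24,0) [heading=180, draw]
  FD 1: (-24,0) -> (-25,0) [heading=180, draw]
  -- iteration 2/5 --
  FD 10: (-25,0) -> (-35,0) [heading=180, draw]
  FD 14: (-35,0) -> (-49,0) [heading=180, draw]
  FD 1: (-49,0) -> (-50,0) [heading=180, draw]
  -- iteration 3/5 --
  FD 10: (-50,0) -> (-60,0) [heading=180, draw]
  FD 14: (-60,0) -> (-74,0) [heading=180, draw]
  FD 1: (-74,0) -> (-75,0) [heading=180, draw]
  -- iteration 4/5 --
  FD 10: (-75,0) -> (-85,0) [heading=180, draw]
  FD 14: (-85,0) -> (-99,0) [heading=180, draw]
  FD 1: (-99,0) -> (-100,0) [heading=180, draw]
  -- iteration 5/5 --
  FD 10: (-100,0) -> (-110,0) [heading=180, draw]
  FD 14: (-110,0) -> (-124,0) [heading=180, draw]
  FD 1: (-124,0) -> (-125,0) [heading=180, draw]
]
FD 8: (-125,0) -> (-133,0) [heading=180, draw]
Final: pos=(-133,0), heading=180, 16 segment(s) drawn

Segment lengths:
  seg 1: (0,0) -> (-10,0), length = 10
  seg 2: (-10,0) -> (-24,0), length = 14
  seg 3: (-24,0) -> (-25,0), length = 1
  seg 4: (-25,0) -> (-35,0), length = 10
  seg 5: (-35,0) -> (-49,0), length = 14
  seg 6: (-49,0) -> (-50,0), length = 1
  seg 7: (-50,0) -> (-60,0), length = 10
  seg 8: (-60,0) -> (-74,0), length = 14
  seg 9: (-74,0) -> (-75,0), length = 1
  seg 10: (-75,0) -> (-85,0), length = 10
  seg 11: (-85,0) -> (-99,0), length = 14
  seg 12: (-99,0) -> (-100,0), length = 1
  seg 13: (-100,0) -> (-110,0), length = 10
  seg 14: (-110,0) -> (-124,0), length = 14
  seg 15: (-124,0) -> (-125,0), length = 1
  seg 16: (-125,0) -> (-133,0), length = 8
Total = 133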